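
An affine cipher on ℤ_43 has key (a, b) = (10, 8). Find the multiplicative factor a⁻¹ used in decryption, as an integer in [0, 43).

Apply the Euclidean algorithm to 43 and 10:
43 = 4*10 + 3
10 = 3*3 + 1
3 = 3*1 + 0
The gcd is 1. Working backward:
1 = 10 − 3·3
1 = −3·43 + 13·10
So 10·13 ≡ 1 (mod 43).

13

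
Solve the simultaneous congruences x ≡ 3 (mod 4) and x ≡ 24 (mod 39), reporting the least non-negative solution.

63

Write x = 3 + 4·k. Then 4·k ≡ 24 − 3 ≡ 21 (mod 39).
Need 4⁻¹ mod 39. Extended Euclid on (39, 4):
39 = 9*4 + 3
4 = 1*3 + 1
3 = 3*1 + 0
Back-substitute:
1 = 4 − 3
1 = −39 + 10·4
4⁻¹ ≡ 10 (mod 39), so k ≡ 10·21 ≡ 15 (mod 39).
x = 3 + 4·15 = 63.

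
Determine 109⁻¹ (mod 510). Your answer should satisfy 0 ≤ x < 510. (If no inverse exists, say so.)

Run Euclid on (510, 109):
510 = 4*109 + 74
109 = 1*74 + 35
74 = 2*35 + 4
35 = 8*4 + 3
4 = 1*3 + 1
3 = 3*1 + 0
The gcd is 1. Working backward:
1 = 4 − 3
1 = −35 + 9·4
1 = 9·74 − 19·35
1 = −19·109 + 28·74
1 = 28·510 − 131·109
Thus 109·(-131) ≡ 1 (mod 510); reducing, -131 mod 510 = 379.

379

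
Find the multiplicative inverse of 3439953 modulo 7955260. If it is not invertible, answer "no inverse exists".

Apply the Euclidean algorithm to 7955260 and 3439953:
7955260 = 2×3439953 + 1075354
3439953 = 3×1075354 + 213891
1075354 = 5×213891 + 5899
213891 = 36×5899 + 1527
5899 = 3×1527 + 1318
1527 = 1×1318 + 209
1318 = 6×209 + 64
209 = 3×64 + 17
64 = 3×17 + 13
17 = 1×13 + 4
13 = 3×4 + 1
4 = 4×1 + 0
Since gcd(3439953, 7955260) = 1, back-substitute to write 1 as a combination:
1 = 13 − 3·4
1 = −3·17 + 4·13
1 = 4·64 − 15·17
1 = −15·209 + 49·64
1 = 49·1318 − 309·209
1 = −309·1527 + 358·1318
1 = 358·5899 − 1383·1527
1 = −1383·213891 + 50146·5899
1 = 50146·1075354 − 252113·213891
1 = −252113·3439953 + 806485·1075354
1 = 806485·7955260 − 1865083·3439953
Thus 3439953·(-1865083) ≡ 1 (mod 7955260); reducing, -1865083 mod 7955260 = 6090177.

6090177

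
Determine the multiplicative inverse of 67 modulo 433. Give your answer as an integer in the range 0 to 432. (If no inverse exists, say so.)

Extended Euclidean algorithm:
433 = 6×67 + 31
67 = 2×31 + 5
31 = 6×5 + 1
5 = 5×1 + 0
The gcd is 1. Working backward:
1 = 31 − 6·5
1 = −6·67 + 13·31
1 = 13·433 − 84·67
So 67·(-84) ≡ 1 (mod 433), and -84 ≡ 349 (mod 433).

349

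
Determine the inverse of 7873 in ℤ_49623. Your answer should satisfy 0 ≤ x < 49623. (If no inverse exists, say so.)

7948

Run Euclid on (49623, 7873):
49623 = 6×7873 + 2385
7873 = 3×2385 + 718
2385 = 3×718 + 231
718 = 3×231 + 25
231 = 9×25 + 6
25 = 4×6 + 1
6 = 6×1 + 0
gcd = 1, so the inverse exists. Back-substitute:
1 = 25 − 4·6
1 = −4·231 + 37·25
1 = 37·718 − 115·231
1 = −115·2385 + 382·718
1 = 382·7873 − 1261·2385
1 = −1261·49623 + 7948·7873
So 7873·7948 ≡ 1 (mod 49623).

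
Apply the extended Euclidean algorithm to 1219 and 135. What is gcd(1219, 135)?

1

Apply Euclid's algorithm to 1219 and 135:
1219 = 9×135 + 4
135 = 33×4 + 3
4 = 1×3 + 1
3 = 3×1 + 0
gcd(1219, 135) = 1.
Working backward:
1 = 4 − 3
1 = −135 + 34·4
1 = 34·1219 − 307·135
So 1 = (34)·1219 + (-307)·135.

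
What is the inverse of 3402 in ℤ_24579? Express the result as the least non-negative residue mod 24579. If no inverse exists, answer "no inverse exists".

Euclidean algorithm on 24579, 3402:
24579 = 7·3402 + 765
3402 = 4·765 + 342
765 = 2·342 + 81
342 = 4·81 + 18
81 = 4·18 + 9
18 = 2·9 + 0
Since gcd = 9 > 1, 3402 is not a unit mod 24579.

no inverse exists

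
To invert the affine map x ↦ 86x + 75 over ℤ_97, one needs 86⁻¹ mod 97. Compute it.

Extended Euclidean algorithm:
97 = 1×86 + 11
86 = 7×11 + 9
11 = 1×9 + 2
9 = 4×2 + 1
2 = 2×1 + 0
Since gcd(86, 97) = 1, back-substitute to write 1 as a combination:
1 = 9 − 4·2
1 = −4·11 + 5·9
1 = 5·86 − 39·11
1 = −39·97 + 44·86
So 86·44 ≡ 1 (mod 97).

44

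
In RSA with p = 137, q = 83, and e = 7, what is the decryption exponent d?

φ(n) = (p−1)(q−1) = 136·82 = 11152.
Need d with 7·d ≡ 1 (mod 11152). Apply the extended Euclidean algorithm:
11152 = 1593*7 + 1
7 = 7*1 + 0
Back-substitute:
1 = 11152 − 1593·7
So 7·(-1593) ≡ 1 (mod 11152), hence d ≡ -1593 ≡ 9559 (mod 11152).

9559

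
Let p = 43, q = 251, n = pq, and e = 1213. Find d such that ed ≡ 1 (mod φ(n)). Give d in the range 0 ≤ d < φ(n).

277

φ(n) = (p−1)(q−1) = 42·250 = 10500.
Need d with 1213·d ≡ 1 (mod 10500). Apply the extended Euclidean algorithm:
10500 = 8·1213 + 796
1213 = 1·796 + 417
796 = 1·417 + 379
417 = 1·379 + 38
379 = 9·38 + 37
38 = 1·37 + 1
37 = 37·1 + 0
Back-substitute:
1 = 38 − 37
1 = −379 + 10·38
1 = 10·417 − 11·379
1 = −11·796 + 21·417
1 = 21·1213 − 32·796
1 = −32·10500 + 277·1213
So 1213·277 ≡ 1 (mod 10500), hence d = 277.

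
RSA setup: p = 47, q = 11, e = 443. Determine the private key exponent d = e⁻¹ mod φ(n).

φ(n) = (p−1)(q−1) = 46·10 = 460.
Need d with 443·d ≡ 1 (mod 460). Apply the extended Euclidean algorithm:
460 = 1·443 + 17
443 = 26·17 + 1
17 = 17·1 + 0
Back-substitute:
1 = 443 − 26·17
1 = −26·460 + 27·443
So 443·27 ≡ 1 (mod 460), hence d = 27.

27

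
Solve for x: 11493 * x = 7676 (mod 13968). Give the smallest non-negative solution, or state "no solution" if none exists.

no solution

gcd(11493, 13968):
13968 = 1·11493 + 2475
11493 = 4·2475 + 1593
2475 = 1·1593 + 882
1593 = 1·882 + 711
882 = 1·711 + 171
711 = 4·171 + 27
171 = 6·27 + 9
27 = 3·9 + 0
gcd = 9, but 9 ∤ 7676, so the congruence has no solution.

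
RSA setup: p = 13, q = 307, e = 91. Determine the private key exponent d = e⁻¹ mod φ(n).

2179

φ(n) = (p−1)(q−1) = 12·306 = 3672.
Need d with 91·d ≡ 1 (mod 3672). Apply the extended Euclidean algorithm:
3672 = 40·91 + 32
91 = 2·32 + 27
32 = 1·27 + 5
27 = 5·5 + 2
5 = 2·2 + 1
2 = 2·1 + 0
Back-substitute:
1 = 5 − 2·2
1 = −2·27 + 11·5
1 = 11·32 − 13·27
1 = −13·91 + 37·32
1 = 37·3672 − 1493·91
So 91·(-1493) ≡ 1 (mod 3672), hence d ≡ -1493 ≡ 2179 (mod 3672).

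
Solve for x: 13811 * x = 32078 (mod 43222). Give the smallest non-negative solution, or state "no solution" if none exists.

First find gcd(13811, 43222):
43222 = 3×13811 + 1789
13811 = 7×1789 + 1288
1789 = 1×1288 + 501
1288 = 2×501 + 286
501 = 1×286 + 215
286 = 1×215 + 71
215 = 3×71 + 2
71 = 35×2 + 1
2 = 2×1 + 0
gcd = 1, so a unique solution mod 43222 exists.
Back-substitute for the Bézout coefficients:
1 = 71 − 35·2
1 = −35·215 + 106·71
1 = 106·286 − 141·215
1 = −141·501 + 247·286
1 = 247·1288 − 635·501
1 = −635·1789 + 882·1288
1 = 882·13811 − 6809·1789
1 = −6809·43222 + 21309·13811
So 13811·(21309) ≡ 1 (mod 43222), giving 13811⁻¹ ≡ 21309.
x ≡ 13811⁻¹·32078 ≡ 21309·32078 ≡ 37394 (mod 43222).

37394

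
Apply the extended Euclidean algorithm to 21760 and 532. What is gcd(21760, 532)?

Euclidean algorithm:
21760 = 40×532 + 480
532 = 1×480 + 52
480 = 9×52 + 12
52 = 4×12 + 4
12 = 3×4 + 0
gcd(21760, 532) = 4.
Back-substituting:
4 = 52 − 4·12
4 = −4·480 + 37·52
4 = 37·532 − 41·480
4 = −41·21760 + 1677·532
So 4 = (-41)·21760 + (1677)·532.

4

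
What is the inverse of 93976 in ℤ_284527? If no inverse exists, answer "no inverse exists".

91850

Extended Euclidean algorithm:
284527 = 3·93976 + 2599
93976 = 36·2599 + 412
2599 = 6·412 + 127
412 = 3·127 + 31
127 = 4·31 + 3
31 = 10·3 + 1
3 = 3·1 + 0
Since gcd(93976, 284527) = 1, back-substitute to write 1 as a combination:
1 = 31 − 10·3
1 = −10·127 + 41·31
1 = 41·412 − 133·127
1 = −133·2599 + 839·412
1 = 839·93976 − 30337·2599
1 = −30337·284527 + 91850·93976
So 93976·91850 ≡ 1 (mod 284527).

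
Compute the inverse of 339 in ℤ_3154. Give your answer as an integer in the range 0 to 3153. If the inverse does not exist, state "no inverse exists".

Run Euclid on (3154, 339):
3154 = 9*339 + 103
339 = 3*103 + 30
103 = 3*30 + 13
30 = 2*13 + 4
13 = 3*4 + 1
4 = 4*1 + 0
gcd = 1, so the inverse exists. Back-substitute:
1 = 13 − 3·4
1 = −3·30 + 7·13
1 = 7·103 − 24·30
1 = −24·339 + 79·103
1 = 79·3154 − 735·339
Thus 339·(-735) ≡ 1 (mod 3154); reducing, -735 mod 3154 = 2419.

2419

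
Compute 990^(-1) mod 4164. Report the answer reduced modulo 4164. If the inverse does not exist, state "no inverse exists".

Euclidean algorithm on 4164, 990:
4164 = 4*990 + 204
990 = 4*204 + 174
204 = 1*174 + 30
174 = 5*30 + 24
30 = 1*24 + 6
24 = 4*6 + 0
The gcd is 6, not 1, hence no inverse exists.

no inverse exists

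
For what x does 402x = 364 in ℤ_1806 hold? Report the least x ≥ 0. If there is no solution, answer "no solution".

gcd(402, 1806):
1806 = 4·402 + 198
402 = 2·198 + 6
198 = 33·6 + 0
gcd = 6, but 6 ∤ 364, so the congruence has no solution.

no solution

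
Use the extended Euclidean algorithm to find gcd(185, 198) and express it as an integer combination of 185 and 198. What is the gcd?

Euclidean algorithm:
198 = 1×185 + 13
185 = 14×13 + 3
13 = 4×3 + 1
3 = 3×1 + 0
gcd(185, 198) = 1.
Back-substituting:
1 = 13 − 4·3
1 = −4·185 + 57·13
1 = 57·198 − 61·185
So 1 = (57)·198 + (-61)·185.

1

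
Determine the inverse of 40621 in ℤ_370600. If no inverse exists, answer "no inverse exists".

Extended Euclidean algorithm:
370600 = 9·40621 + 5011
40621 = 8·5011 + 533
5011 = 9·533 + 214
533 = 2·214 + 105
214 = 2·105 + 4
105 = 26·4 + 1
4 = 4·1 + 0
The gcd is 1. Working backward:
1 = 105 − 26·4
1 = −26·214 + 53·105
1 = 53·533 − 132·214
1 = −132·5011 + 1241·533
1 = 1241·40621 − 10060·5011
1 = −10060·370600 + 91781·40621
So 40621·91781 ≡ 1 (mod 370600).

91781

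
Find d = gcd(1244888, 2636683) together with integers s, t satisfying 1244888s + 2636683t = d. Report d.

1

Apply Euclid's algorithm to 2636683 and 1244888:
2636683 = 2·1244888 + 146907
1244888 = 8·146907 + 69632
146907 = 2·69632 + 7643
69632 = 9·7643 + 845
7643 = 9·845 + 38
845 = 22·38 + 9
38 = 4·9 + 2
9 = 4·2 + 1
2 = 2·1 + 0
gcd(1244888, 2636683) = 1.
Working backward:
1 = 9 − 4·2
1 = −4·38 + 17·9
1 = 17·845 − 378·38
1 = −378·7643 + 3419·845
1 = 3419·69632 − 31149·7643
1 = −31149·146907 + 65717·69632
1 = 65717·1244888 − 556885·146907
1 = −556885·2636683 + 1179487·1244888
So 1 = (-556885)·2636683 + (1179487)·1244888.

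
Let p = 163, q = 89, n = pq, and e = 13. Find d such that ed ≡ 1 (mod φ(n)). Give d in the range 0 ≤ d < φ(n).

8773

φ(n) = (p−1)(q−1) = 162·88 = 14256.
Need d with 13·d ≡ 1 (mod 14256). Apply the extended Euclidean algorithm:
14256 = 1096×13 + 8
13 = 1×8 + 5
8 = 1×5 + 3
5 = 1×3 + 2
3 = 1×2 + 1
2 = 2×1 + 0
Back-substitute:
1 = 3 − 2
1 = −5 + 2·3
1 = 2·8 − 3·5
1 = −3·13 + 5·8
1 = 5·14256 − 5483·13
So 13·(-5483) ≡ 1 (mod 14256), hence d ≡ -5483 ≡ 8773 (mod 14256).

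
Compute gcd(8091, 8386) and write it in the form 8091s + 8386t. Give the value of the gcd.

Repeated division:
8386 = 1·8091 + 295
8091 = 27·295 + 126
295 = 2·126 + 43
126 = 2·43 + 40
43 = 1·40 + 3
40 = 13·3 + 1
3 = 3·1 + 0
gcd(8091, 8386) = 1.
Express as a combination:
1 = 40 − 13·3
1 = −13·43 + 14·40
1 = 14·126 − 41·43
1 = −41·295 + 96·126
1 = 96·8091 − 2633·295
1 = −2633·8386 + 2729·8091
So 1 = (-2633)·8386 + (2729)·8091.

1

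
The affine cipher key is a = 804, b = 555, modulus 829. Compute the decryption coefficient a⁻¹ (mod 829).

630

gcd(829, 804) by repeated division:
829 = 1×804 + 25
804 = 32×25 + 4
25 = 6×4 + 1
4 = 4×1 + 0
The gcd is 1. Working backward:
1 = 25 − 6·4
1 = −6·804 + 193·25
1 = 193·829 − 199·804
Thus 804·(-199) ≡ 1 (mod 829); reducing, -199 mod 829 = 630.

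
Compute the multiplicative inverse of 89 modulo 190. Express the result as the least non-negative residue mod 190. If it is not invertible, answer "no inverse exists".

79

gcd(190, 89) by repeated division:
190 = 2·89 + 12
89 = 7·12 + 5
12 = 2·5 + 2
5 = 2·2 + 1
2 = 2·1 + 0
gcd = 1, so the inverse exists. Back-substitute:
1 = 5 − 2·2
1 = −2·12 + 5·5
1 = 5·89 − 37·12
1 = −37·190 + 79·89
So 89·79 ≡ 1 (mod 190).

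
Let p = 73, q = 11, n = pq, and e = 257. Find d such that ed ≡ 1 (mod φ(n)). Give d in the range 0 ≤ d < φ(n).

φ(n) = (p−1)(q−1) = 72·10 = 720.
Need d with 257·d ≡ 1 (mod 720). Apply the extended Euclidean algorithm:
720 = 2*257 + 206
257 = 1*206 + 51
206 = 4*51 + 2
51 = 25*2 + 1
2 = 2*1 + 0
Back-substitute:
1 = 51 − 25·2
1 = −25·206 + 101·51
1 = 101·257 − 126·206
1 = −126·720 + 353·257
So 257·353 ≡ 1 (mod 720), hence d = 353.

353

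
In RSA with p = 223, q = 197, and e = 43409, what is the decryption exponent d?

23657

φ(n) = (p−1)(q−1) = 222·196 = 43512.
Need d with 43409·d ≡ 1 (mod 43512). Apply the extended Euclidean algorithm:
43512 = 1*43409 + 103
43409 = 421*103 + 46
103 = 2*46 + 11
46 = 4*11 + 2
11 = 5*2 + 1
2 = 2*1 + 0
Back-substitute:
1 = 11 − 5·2
1 = −5·46 + 21·11
1 = 21·103 − 47·46
1 = −47·43409 + 19808·103
1 = 19808·43512 − 19855·43409
So 43409·(-19855) ≡ 1 (mod 43512), hence d ≡ -19855 ≡ 23657 (mod 43512).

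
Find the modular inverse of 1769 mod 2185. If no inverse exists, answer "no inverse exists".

1644

Apply the Euclidean algorithm to 2185 and 1769:
2185 = 1×1769 + 416
1769 = 4×416 + 105
416 = 3×105 + 101
105 = 1×101 + 4
101 = 25×4 + 1
4 = 4×1 + 0
Since gcd(1769, 2185) = 1, back-substitute to write 1 as a combination:
1 = 101 − 25·4
1 = −25·105 + 26·101
1 = 26·416 − 103·105
1 = −103·1769 + 438·416
1 = 438·2185 − 541·1769
Thus 1769·(-541) ≡ 1 (mod 2185); reducing, -541 mod 2185 = 1644.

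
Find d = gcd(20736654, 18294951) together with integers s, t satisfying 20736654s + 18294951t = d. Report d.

Euclidean algorithm:
20736654 = 1*18294951 + 2441703
18294951 = 7*2441703 + 1203030
2441703 = 2*1203030 + 35643
1203030 = 33*35643 + 26811
35643 = 1*26811 + 8832
26811 = 3*8832 + 315
8832 = 28*315 + 12
315 = 26*12 + 3
12 = 4*3 + 0
gcd(20736654, 18294951) = 3.
Working backward:
3 = 315 − 26·12
3 = −26·8832 + 729·315
3 = 729·26811 − 2213·8832
3 = −2213·35643 + 2942·26811
3 = 2942·1203030 − 99299·35643
3 = −99299·2441703 + 201540·1203030
3 = 201540·18294951 − 1510079·2441703
3 = −1510079·20736654 + 1711619·18294951
So 3 = (-1510079)·20736654 + (1711619)·18294951.

3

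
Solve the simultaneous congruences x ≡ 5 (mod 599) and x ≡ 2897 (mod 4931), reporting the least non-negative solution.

Write x = 5 + 599·k. Then 599·k ≡ 2897 − 5 ≡ 2892 (mod 4931).
Need 599⁻¹ mod 4931. Extended Euclid on (4931, 599):
4931 = 8×599 + 139
599 = 4×139 + 43
139 = 3×43 + 10
43 = 4×10 + 3
10 = 3×3 + 1
3 = 3×1 + 0
Back-substitute:
1 = 10 − 3·3
1 = −3·43 + 13·10
1 = 13·139 − 42·43
1 = −42·599 + 181·139
1 = 181·4931 − 1490·599
599⁻¹ ≡ 3441 (mod 4931), so k ≡ 3441·2892 ≡ 614 (mod 4931).
x = 5 + 599·614 = 367791.

367791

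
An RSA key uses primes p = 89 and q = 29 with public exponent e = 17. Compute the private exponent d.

145

φ(n) = (p−1)(q−1) = 88·28 = 2464.
Need d with 17·d ≡ 1 (mod 2464). Apply the extended Euclidean algorithm:
2464 = 144·17 + 16
17 = 1·16 + 1
16 = 16·1 + 0
Back-substitute:
1 = 17 − 16
1 = −2464 + 145·17
So 17·145 ≡ 1 (mod 2464), hence d = 145.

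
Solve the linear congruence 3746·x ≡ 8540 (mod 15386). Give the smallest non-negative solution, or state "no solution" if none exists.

2709

First find gcd(3746, 15386):
15386 = 4*3746 + 402
3746 = 9*402 + 128
402 = 3*128 + 18
128 = 7*18 + 2
18 = 9*2 + 0
gcd = 2 and 2 | 8540, so solutions exist. Divide through by 2: 1873x ≡ 4270 (mod 7693).
Now find 1873⁻¹ mod 7693:
7693 = 4·1873 + 201
1873 = 9·201 + 64
201 = 3·64 + 9
64 = 7·9 + 1
9 = 9·1 + 0
Back-substitute:
1 = 64 − 7·9
1 = −7·201 + 22·64
1 = 22·1873 − 205·201
1 = −205·7693 + 842·1873
So 1873⁻¹ ≡ 842 (mod 7693).
Then x ≡ 842·4270 ≡ 2709 (mod 7693); the smallest non-negative solution is x = 2709.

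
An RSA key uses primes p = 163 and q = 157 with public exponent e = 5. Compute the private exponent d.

φ(n) = (p−1)(q−1) = 162·156 = 25272.
Need d with 5·d ≡ 1 (mod 25272). Apply the extended Euclidean algorithm:
25272 = 5054·5 + 2
5 = 2·2 + 1
2 = 2·1 + 0
Back-substitute:
1 = 5 − 2·2
1 = −2·25272 + 10109·5
So 5·10109 ≡ 1 (mod 25272), hence d = 10109.

10109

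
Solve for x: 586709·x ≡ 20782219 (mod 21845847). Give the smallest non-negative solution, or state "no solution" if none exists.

First find gcd(586709, 21845847):
21845847 = 37×586709 + 137614
586709 = 4×137614 + 36253
137614 = 3×36253 + 28855
36253 = 1×28855 + 7398
28855 = 3×7398 + 6661
7398 = 1×6661 + 737
6661 = 9×737 + 28
737 = 26×28 + 9
28 = 3×9 + 1
9 = 9×1 + 0
gcd = 1, so a unique solution mod 21845847 exists.
Back-substitute for the Bézout coefficients:
1 = 28 − 3·9
1 = −3·737 + 79·28
1 = 79·6661 − 714·737
1 = −714·7398 + 793·6661
1 = 793·28855 − 3093·7398
1 = −3093·36253 + 3886·28855
1 = 3886·137614 − 14751·36253
1 = −14751·586709 + 62890·137614
1 = 62890·21845847 − 2341681·586709
So 586709·(-2341681) ≡ 1 (mod 21845847), giving 586709⁻¹ ≡ 19504166.
x ≡ 586709⁻¹·20782219 ≡ 19504166·20782219 ≡ 10616351 (mod 21845847).

10616351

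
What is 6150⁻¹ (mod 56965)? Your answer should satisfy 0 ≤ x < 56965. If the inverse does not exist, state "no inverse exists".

no inverse exists

Compute gcd(6150, 56965):
56965 = 9×6150 + 1615
6150 = 3×1615 + 1305
1615 = 1×1305 + 310
1305 = 4×310 + 65
310 = 4×65 + 50
65 = 1×50 + 15
50 = 3×15 + 5
15 = 3×5 + 0
Since gcd = 5 > 1, 6150 is not a unit mod 56965.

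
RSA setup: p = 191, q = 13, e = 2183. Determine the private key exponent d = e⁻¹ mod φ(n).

φ(n) = (p−1)(q−1) = 190·12 = 2280.
Need d with 2183·d ≡ 1 (mod 2280). Apply the extended Euclidean algorithm:
2280 = 1·2183 + 97
2183 = 22·97 + 49
97 = 1·49 + 48
49 = 1·48 + 1
48 = 48·1 + 0
Back-substitute:
1 = 49 − 48
1 = −97 + 2·49
1 = 2·2183 − 45·97
1 = −45·2280 + 47·2183
So 2183·47 ≡ 1 (mod 2280), hence d = 47.

47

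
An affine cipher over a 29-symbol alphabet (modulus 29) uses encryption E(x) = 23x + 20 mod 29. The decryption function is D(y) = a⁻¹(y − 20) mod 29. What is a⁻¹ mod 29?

Run Euclid on (29, 23):
29 = 1*23 + 6
23 = 3*6 + 5
6 = 1*5 + 1
5 = 5*1 + 0
The gcd is 1. Working backward:
1 = 6 − 5
1 = −23 + 4·6
1 = 4·29 − 5·23
So 23·(-5) ≡ 1 (mod 29), and -5 ≡ 24 (mod 29).

24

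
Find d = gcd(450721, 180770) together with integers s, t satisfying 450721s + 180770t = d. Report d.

Repeated division:
450721 = 2×180770 + 89181
180770 = 2×89181 + 2408
89181 = 37×2408 + 85
2408 = 28×85 + 28
85 = 3×28 + 1
28 = 28×1 + 0
gcd(450721, 180770) = 1.
Express as a combination:
1 = 85 − 3·28
1 = −3·2408 + 85·85
1 = 85·89181 − 3148·2408
1 = −3148·180770 + 6381·89181
1 = 6381·450721 − 15910·180770
So 1 = (6381)·450721 + (-15910)·180770.

1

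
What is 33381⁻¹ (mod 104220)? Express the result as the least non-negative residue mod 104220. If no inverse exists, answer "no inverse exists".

Compute gcd(33381, 104220):
104220 = 3*33381 + 4077
33381 = 8*4077 + 765
4077 = 5*765 + 252
765 = 3*252 + 9
252 = 28*9 + 0
gcd(33381, 104220) = 9 ≠ 1, so 33381 has no multiplicative inverse modulo 104220.

no inverse exists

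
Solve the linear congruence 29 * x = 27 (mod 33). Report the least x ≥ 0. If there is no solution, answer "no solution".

18

First find gcd(29, 33):
33 = 1×29 + 4
29 = 7×4 + 1
4 = 4×1 + 0
gcd = 1, so a unique solution mod 33 exists.
Back-substitute for the Bézout coefficients:
1 = 29 − 7·4
1 = −7·33 + 8·29
So 29·(8) ≡ 1 (mod 33), giving 29⁻¹ ≡ 8.
x ≡ 29⁻¹·27 ≡ 8·27 ≡ 18 (mod 33).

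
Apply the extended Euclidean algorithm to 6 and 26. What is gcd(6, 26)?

2

Repeated division:
26 = 4·6 + 2
6 = 3·2 + 0
gcd(6, 26) = 2.
Back-substituting:
2 = 26 − 4·6
So 2 = (1)·26 + (-4)·6.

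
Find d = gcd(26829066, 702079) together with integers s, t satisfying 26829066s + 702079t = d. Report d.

Apply Euclid's algorithm to 26829066 and 702079:
26829066 = 38·702079 + 150064
702079 = 4·150064 + 101823
150064 = 1·101823 + 48241
101823 = 2·48241 + 5341
48241 = 9·5341 + 172
5341 = 31·172 + 9
172 = 19·9 + 1
9 = 9·1 + 0
gcd(26829066, 702079) = 1.
Back-substituting:
1 = 172 − 19·9
1 = −19·5341 + 590·172
1 = 590·48241 − 5329·5341
1 = −5329·101823 + 11248·48241
1 = 11248·150064 − 16577·101823
1 = −16577·702079 + 77556·150064
1 = 77556·26829066 − 2963705·702079
So 1 = (77556)·26829066 + (-2963705)·702079.

1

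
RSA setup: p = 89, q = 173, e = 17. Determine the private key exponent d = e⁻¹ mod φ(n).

12465

φ(n) = (p−1)(q−1) = 88·172 = 15136.
Need d with 17·d ≡ 1 (mod 15136). Apply the extended Euclidean algorithm:
15136 = 890*17 + 6
17 = 2*6 + 5
6 = 1*5 + 1
5 = 5*1 + 0
Back-substitute:
1 = 6 − 5
1 = −17 + 3·6
1 = 3·15136 − 2671·17
So 17·(-2671) ≡ 1 (mod 15136), hence d ≡ -2671 ≡ 12465 (mod 15136).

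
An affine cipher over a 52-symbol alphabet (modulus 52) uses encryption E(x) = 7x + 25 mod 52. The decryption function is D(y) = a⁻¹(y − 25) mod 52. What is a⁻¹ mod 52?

gcd(52, 7) by repeated division:
52 = 7·7 + 3
7 = 2·3 + 1
3 = 3·1 + 0
gcd = 1, so the inverse exists. Back-substitute:
1 = 7 − 2·3
1 = −2·52 + 15·7
So 7·15 ≡ 1 (mod 52).

15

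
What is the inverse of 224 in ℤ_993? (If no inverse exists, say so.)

Run Euclid on (993, 224):
993 = 4·224 + 97
224 = 2·97 + 30
97 = 3·30 + 7
30 = 4·7 + 2
7 = 3·2 + 1
2 = 2·1 + 0
The gcd is 1. Working backward:
1 = 7 − 3·2
1 = −3·30 + 13·7
1 = 13·97 − 42·30
1 = −42·224 + 97·97
1 = 97·993 − 430·224
Thus 224·(-430) ≡ 1 (mod 993); reducing, -430 mod 993 = 563.

563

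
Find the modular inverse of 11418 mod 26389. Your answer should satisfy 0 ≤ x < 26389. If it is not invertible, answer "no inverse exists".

Compute gcd(11418, 26389):
26389 = 2*11418 + 3553
11418 = 3*3553 + 759
3553 = 4*759 + 517
759 = 1*517 + 242
517 = 2*242 + 33
242 = 7*33 + 11
33 = 3*11 + 0
Since gcd = 11 > 1, 11418 is not a unit mod 26389.

no inverse exists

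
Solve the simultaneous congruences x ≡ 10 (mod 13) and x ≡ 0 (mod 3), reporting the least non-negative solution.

36

Write x = 10 + 13·k. Then 13·k ≡ 0 − 10 ≡ 2 (mod 3).
Need 13⁻¹ mod 3. Extended Euclid on (3, 1):
3 = 3*1 + 0
13⁻¹ ≡ 1 (mod 3), so k ≡ 1·2 ≡ 2 (mod 3).
x = 10 + 13·2 = 36.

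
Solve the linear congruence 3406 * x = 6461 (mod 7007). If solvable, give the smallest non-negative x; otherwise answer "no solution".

329

First find gcd(3406, 7007):
7007 = 2×3406 + 195
3406 = 17×195 + 91
195 = 2×91 + 13
91 = 7×13 + 0
gcd = 13 and 13 | 6461, so solutions exist. Divide through by 13: 262x ≡ 497 (mod 539).
Now find 262⁻¹ mod 539:
539 = 2·262 + 15
262 = 17·15 + 7
15 = 2·7 + 1
7 = 7·1 + 0
Back-substitute:
1 = 15 − 2·7
1 = −2·262 + 35·15
1 = 35·539 − 72·262
So 262·(-72) ≡ 1 (mod 539), i.e. 262⁻¹ ≡ 467.
Then x ≡ 467·497 ≡ 329 (mod 539); the smallest non-negative solution is x = 329.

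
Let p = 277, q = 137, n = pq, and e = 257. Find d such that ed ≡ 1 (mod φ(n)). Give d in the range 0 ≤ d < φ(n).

8033

φ(n) = (p−1)(q−1) = 276·136 = 37536.
Need d with 257·d ≡ 1 (mod 37536). Apply the extended Euclidean algorithm:
37536 = 146×257 + 14
257 = 18×14 + 5
14 = 2×5 + 4
5 = 1×4 + 1
4 = 4×1 + 0
Back-substitute:
1 = 5 − 4
1 = −14 + 3·5
1 = 3·257 − 55·14
1 = −55·37536 + 8033·257
So 257·8033 ≡ 1 (mod 37536), hence d = 8033.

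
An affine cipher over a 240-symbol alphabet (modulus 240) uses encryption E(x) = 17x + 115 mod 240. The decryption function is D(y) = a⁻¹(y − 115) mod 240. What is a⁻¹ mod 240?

113

Extended Euclidean algorithm:
240 = 14×17 + 2
17 = 8×2 + 1
2 = 2×1 + 0
The gcd is 1. Working backward:
1 = 17 − 8·2
1 = −8·240 + 113·17
So 17·113 ≡ 1 (mod 240).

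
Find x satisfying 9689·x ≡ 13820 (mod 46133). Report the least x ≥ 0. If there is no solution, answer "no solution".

1706

First find gcd(9689, 46133):
46133 = 4×9689 + 7377
9689 = 1×7377 + 2312
7377 = 3×2312 + 441
2312 = 5×441 + 107
441 = 4×107 + 13
107 = 8×13 + 3
13 = 4×3 + 1
3 = 3×1 + 0
gcd = 1, so a unique solution mod 46133 exists.
Back-substitute for the Bézout coefficients:
1 = 13 − 4·3
1 = −4·107 + 33·13
1 = 33·441 − 136·107
1 = −136·2312 + 713·441
1 = 713·7377 − 2275·2312
1 = −2275·9689 + 2988·7377
1 = 2988·46133 − 14227·9689
So 9689·(-14227) ≡ 1 (mod 46133), giving 9689⁻¹ ≡ 31906.
x ≡ 9689⁻¹·13820 ≡ 31906·13820 ≡ 1706 (mod 46133).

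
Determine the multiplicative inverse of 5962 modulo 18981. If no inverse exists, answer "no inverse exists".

Extended Euclidean algorithm:
18981 = 3·5962 + 1095
5962 = 5·1095 + 487
1095 = 2·487 + 121
487 = 4·121 + 3
121 = 40·3 + 1
3 = 3·1 + 0
gcd = 1, so the inverse exists. Back-substitute:
1 = 121 − 40·3
1 = −40·487 + 161·121
1 = 161·1095 − 362·487
1 = −362·5962 + 1971·1095
1 = 1971·18981 − 6275·5962
Thus 5962·(-6275) ≡ 1 (mod 18981); reducing, -6275 mod 18981 = 12706.

12706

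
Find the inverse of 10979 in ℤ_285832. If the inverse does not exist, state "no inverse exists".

Run Euclid on (285832, 10979):
285832 = 26×10979 + 378
10979 = 29×378 + 17
378 = 22×17 + 4
17 = 4×4 + 1
4 = 4×1 + 0
Since gcd(10979, 285832) = 1, back-substitute to write 1 as a combination:
1 = 17 − 4·4
1 = −4·378 + 89·17
1 = 89·10979 − 2585·378
1 = −2585·285832 + 67299·10979
So 10979·67299 ≡ 1 (mod 285832).

67299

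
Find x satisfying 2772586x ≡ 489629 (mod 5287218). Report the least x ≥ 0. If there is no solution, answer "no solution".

gcd(2772586, 5287218):
5287218 = 1*2772586 + 2514632
2772586 = 1*2514632 + 257954
2514632 = 9*257954 + 193046
257954 = 1*193046 + 64908
193046 = 2*64908 + 63230
64908 = 1*63230 + 1678
63230 = 37*1678 + 1144
1678 = 1*1144 + 534
1144 = 2*534 + 76
534 = 7*76 + 2
76 = 38*2 + 0
gcd = 2, but 2 ∤ 489629, so the congruence has no solution.

no solution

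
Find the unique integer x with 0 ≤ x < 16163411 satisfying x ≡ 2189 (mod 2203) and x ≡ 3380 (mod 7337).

2233828

Write x = 2189 + 2203·k. Then 2203·k ≡ 3380 − 2189 ≡ 1191 (mod 7337).
Need 2203⁻¹ mod 7337. Extended Euclid on (7337, 2203):
7337 = 3×2203 + 728
2203 = 3×728 + 19
728 = 38×19 + 6
19 = 3×6 + 1
6 = 6×1 + 0
Back-substitute:
1 = 19 − 3·6
1 = −3·728 + 115·19
1 = 115·2203 − 348·728
1 = −348·7337 + 1159·2203
2203⁻¹ ≡ 1159 (mod 7337), so k ≡ 1159·1191 ≡ 1013 (mod 7337).
x = 2189 + 2203·1013 = 2233828.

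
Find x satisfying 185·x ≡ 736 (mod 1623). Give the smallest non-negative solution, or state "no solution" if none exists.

First find gcd(185, 1623):
1623 = 8×185 + 143
185 = 1×143 + 42
143 = 3×42 + 17
42 = 2×17 + 8
17 = 2×8 + 1
8 = 8×1 + 0
gcd = 1, so a unique solution mod 1623 exists.
Back-substitute for the Bézout coefficients:
1 = 17 − 2·8
1 = −2·42 + 5·17
1 = 5·143 − 17·42
1 = −17·185 + 22·143
1 = 22·1623 − 193·185
So 185·(-193) ≡ 1 (mod 1623), giving 185⁻¹ ≡ 1430.
x ≡ 185⁻¹·736 ≡ 1430·736 ≡ 776 (mod 1623).

776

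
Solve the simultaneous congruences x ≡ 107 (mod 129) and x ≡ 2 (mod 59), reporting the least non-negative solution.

Write x = 107 + 129·k. Then 129·k ≡ 2 − 107 ≡ 13 (mod 59).
Need 129⁻¹ mod 59. Extended Euclid on (59, 11):
59 = 5*11 + 4
11 = 2*4 + 3
4 = 1*3 + 1
3 = 3*1 + 0
Back-substitute:
1 = 4 − 3
1 = −11 + 3·4
1 = 3·59 − 16·11
129⁻¹ ≡ 43 (mod 59), so k ≡ 43·13 ≡ 28 (mod 59).
x = 107 + 129·28 = 3719.

3719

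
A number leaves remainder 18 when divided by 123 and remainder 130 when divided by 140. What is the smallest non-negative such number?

Write x = 18 + 123·k. Then 123·k ≡ 130 − 18 ≡ 112 (mod 140).
Need 123⁻¹ mod 140. Extended Euclid on (140, 123):
140 = 1×123 + 17
123 = 7×17 + 4
17 = 4×4 + 1
4 = 4×1 + 0
Back-substitute:
1 = 17 − 4·4
1 = −4·123 + 29·17
1 = 29·140 − 33·123
123⁻¹ ≡ 107 (mod 140), so k ≡ 107·112 ≡ 84 (mod 140).
x = 18 + 123·84 = 10350.

10350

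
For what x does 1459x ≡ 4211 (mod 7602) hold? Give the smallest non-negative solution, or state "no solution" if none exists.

4661

First find gcd(1459, 7602):
7602 = 5·1459 + 307
1459 = 4·307 + 231
307 = 1·231 + 76
231 = 3·76 + 3
76 = 25·3 + 1
3 = 3·1 + 0
gcd = 1, so a unique solution mod 7602 exists.
Back-substitute for the Bézout coefficients:
1 = 76 − 25·3
1 = −25·231 + 76·76
1 = 76·307 − 101·231
1 = −101·1459 + 480·307
1 = 480·7602 − 2501·1459
So 1459·(-2501) ≡ 1 (mod 7602), giving 1459⁻¹ ≡ 5101.
x ≡ 1459⁻¹·4211 ≡ 5101·4211 ≡ 4661 (mod 7602).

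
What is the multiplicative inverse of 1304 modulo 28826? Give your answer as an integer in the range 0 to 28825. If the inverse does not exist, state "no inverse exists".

no inverse exists

Compute gcd(1304, 28826):
28826 = 22*1304 + 138
1304 = 9*138 + 62
138 = 2*62 + 14
62 = 4*14 + 6
14 = 2*6 + 2
6 = 3*2 + 0
gcd(1304, 28826) = 2 ≠ 1, so 1304 has no multiplicative inverse modulo 28826.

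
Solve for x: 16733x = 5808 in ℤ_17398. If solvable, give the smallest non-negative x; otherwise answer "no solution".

14930

First find gcd(16733, 17398):
17398 = 1·16733 + 665
16733 = 25·665 + 108
665 = 6·108 + 17
108 = 6·17 + 6
17 = 2·6 + 5
6 = 1·5 + 1
5 = 5·1 + 0
gcd = 1, so a unique solution mod 17398 exists.
Back-substitute for the Bézout coefficients:
1 = 6 − 5
1 = −17 + 3·6
1 = 3·108 − 19·17
1 = −19·665 + 117·108
1 = 117·16733 − 2944·665
1 = −2944·17398 + 3061·16733
So 16733·(3061) ≡ 1 (mod 17398), giving 16733⁻¹ ≡ 3061.
x ≡ 16733⁻¹·5808 ≡ 3061·5808 ≡ 14930 (mod 17398).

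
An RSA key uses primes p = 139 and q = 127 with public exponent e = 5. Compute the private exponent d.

10433

φ(n) = (p−1)(q−1) = 138·126 = 17388.
Need d with 5·d ≡ 1 (mod 17388). Apply the extended Euclidean algorithm:
17388 = 3477×5 + 3
5 = 1×3 + 2
3 = 1×2 + 1
2 = 2×1 + 0
Back-substitute:
1 = 3 − 2
1 = −5 + 2·3
1 = 2·17388 − 6955·5
So 5·(-6955) ≡ 1 (mod 17388), hence d ≡ -6955 ≡ 10433 (mod 17388).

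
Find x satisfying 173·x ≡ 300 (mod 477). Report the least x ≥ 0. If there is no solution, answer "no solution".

294

First find gcd(173, 477):
477 = 2*173 + 131
173 = 1*131 + 42
131 = 3*42 + 5
42 = 8*5 + 2
5 = 2*2 + 1
2 = 2*1 + 0
gcd = 1, so a unique solution mod 477 exists.
Back-substitute for the Bézout coefficients:
1 = 5 − 2·2
1 = −2·42 + 17·5
1 = 17·131 − 53·42
1 = −53·173 + 70·131
1 = 70·477 − 193·173
So 173·(-193) ≡ 1 (mod 477), giving 173⁻¹ ≡ 284.
x ≡ 173⁻¹·300 ≡ 284·300 ≡ 294 (mod 477).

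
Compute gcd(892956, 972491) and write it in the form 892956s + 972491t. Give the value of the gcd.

Repeated division:
972491 = 1*892956 + 79535
892956 = 11*79535 + 18071
79535 = 4*18071 + 7251
18071 = 2*7251 + 3569
7251 = 2*3569 + 113
3569 = 31*113 + 66
113 = 1*66 + 47
66 = 1*47 + 19
47 = 2*19 + 9
19 = 2*9 + 1
9 = 9*1 + 0
gcd(892956, 972491) = 1.
Express as a combination:
1 = 19 − 2·9
1 = −2·47 + 5·19
1 = 5·66 − 7·47
1 = −7·113 + 12·66
1 = 12·3569 − 379·113
1 = −379·7251 + 770·3569
1 = 770·18071 − 1919·7251
1 = −1919·79535 + 8446·18071
1 = 8446·892956 − 94825·79535
1 = −94825·972491 + 103271·892956
So 1 = (-94825)·972491 + (103271)·892956.

1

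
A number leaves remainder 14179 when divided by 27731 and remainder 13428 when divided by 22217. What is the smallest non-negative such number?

Write x = 14179 + 27731·k. Then 27731·k ≡ 13428 − 14179 ≡ 21466 (mod 22217).
Need 27731⁻¹ mod 22217. Extended Euclid on (22217, 5514):
22217 = 4*5514 + 161
5514 = 34*161 + 40
161 = 4*40 + 1
40 = 40*1 + 0
Back-substitute:
1 = 161 − 4·40
1 = −4·5514 + 137·161
1 = 137·22217 − 552·5514
27731⁻¹ ≡ 21665 (mod 22217), so k ≡ 21665·21466 ≡ 14646 (mod 22217).
x = 14179 + 27731·14646 = 406162405.

406162405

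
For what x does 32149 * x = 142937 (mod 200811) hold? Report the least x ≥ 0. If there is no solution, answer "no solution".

no solution

gcd(32149, 200811):
200811 = 6*32149 + 7917
32149 = 4*7917 + 481
7917 = 16*481 + 221
481 = 2*221 + 39
221 = 5*39 + 26
39 = 1*26 + 13
26 = 2*13 + 0
gcd = 13, but 13 ∤ 142937, so the congruence has no solution.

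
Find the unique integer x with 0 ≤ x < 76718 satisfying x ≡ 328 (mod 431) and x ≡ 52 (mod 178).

41704

Write x = 328 + 431·k. Then 431·k ≡ 52 − 328 ≡ 80 (mod 178).
Need 431⁻¹ mod 178. Extended Euclid on (178, 75):
178 = 2*75 + 28
75 = 2*28 + 19
28 = 1*19 + 9
19 = 2*9 + 1
9 = 9*1 + 0
Back-substitute:
1 = 19 − 2·9
1 = −2·28 + 3·19
1 = 3·75 − 8·28
1 = −8·178 + 19·75
431⁻¹ ≡ 19 (mod 178), so k ≡ 19·80 ≡ 96 (mod 178).
x = 328 + 431·96 = 41704.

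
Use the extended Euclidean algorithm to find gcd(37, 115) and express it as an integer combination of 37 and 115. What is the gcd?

Apply Euclid's algorithm to 115 and 37:
115 = 3*37 + 4
37 = 9*4 + 1
4 = 4*1 + 0
gcd(37, 115) = 1.
Working backward:
1 = 37 − 9·4
1 = −9·115 + 28·37
So 1 = (-9)·115 + (28)·37.

1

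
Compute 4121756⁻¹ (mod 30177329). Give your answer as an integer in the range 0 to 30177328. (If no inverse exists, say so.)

Run Euclid on (30177329, 4121756):
30177329 = 7·4121756 + 1325037
4121756 = 3·1325037 + 146645
1325037 = 9·146645 + 5232
146645 = 28·5232 + 149
5232 = 35·149 + 17
149 = 8·17 + 13
17 = 1·13 + 4
13 = 3·4 + 1
4 = 4·1 + 0
gcd = 1, so the inverse exists. Back-substitute:
1 = 13 − 3·4
1 = −3·17 + 4·13
1 = 4·149 − 35·17
1 = −35·5232 + 1229·149
1 = 1229·146645 − 34447·5232
1 = −34447·1325037 + 311252·146645
1 = 311252·4121756 − 968203·1325037
1 = −968203·30177329 + 7088673·4121756
So 4121756·7088673 ≡ 1 (mod 30177329).

7088673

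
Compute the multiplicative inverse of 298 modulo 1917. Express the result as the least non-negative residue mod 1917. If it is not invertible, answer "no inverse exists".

Apply the Euclidean algorithm to 1917 and 298:
1917 = 6×298 + 129
298 = 2×129 + 40
129 = 3×40 + 9
40 = 4×9 + 4
9 = 2×4 + 1
4 = 4×1 + 0
Since gcd(298, 1917) = 1, back-substitute to write 1 as a combination:
1 = 9 − 2·4
1 = −2·40 + 9·9
1 = 9·129 − 29·40
1 = −29·298 + 67·129
1 = 67·1917 − 431·298
Hence 298⁻¹ ≡ -431 ≡ 1486 (mod 1917).

1486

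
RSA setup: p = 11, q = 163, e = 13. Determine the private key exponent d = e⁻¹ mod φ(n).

997

φ(n) = (p−1)(q−1) = 10·162 = 1620.
Need d with 13·d ≡ 1 (mod 1620). Apply the extended Euclidean algorithm:
1620 = 124*13 + 8
13 = 1*8 + 5
8 = 1*5 + 3
5 = 1*3 + 2
3 = 1*2 + 1
2 = 2*1 + 0
Back-substitute:
1 = 3 − 2
1 = −5 + 2·3
1 = 2·8 − 3·5
1 = −3·13 + 5·8
1 = 5·1620 − 623·13
So 13·(-623) ≡ 1 (mod 1620), hence d ≡ -623 ≡ 997 (mod 1620).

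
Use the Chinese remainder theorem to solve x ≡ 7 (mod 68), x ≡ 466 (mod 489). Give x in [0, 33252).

8779

Write x = 7 + 68·k. Then 68·k ≡ 466 − 7 ≡ 459 (mod 489).
Need 68⁻¹ mod 489. Extended Euclid on (489, 68):
489 = 7*68 + 13
68 = 5*13 + 3
13 = 4*3 + 1
3 = 3*1 + 0
Back-substitute:
1 = 13 − 4·3
1 = −4·68 + 21·13
1 = 21·489 − 151·68
68⁻¹ ≡ 338 (mod 489), so k ≡ 338·459 ≡ 129 (mod 489).
x = 7 + 68·129 = 8779.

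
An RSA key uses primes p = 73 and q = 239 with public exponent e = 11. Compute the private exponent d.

φ(n) = (p−1)(q−1) = 72·238 = 17136.
Need d with 11·d ≡ 1 (mod 17136). Apply the extended Euclidean algorithm:
17136 = 1557·11 + 9
11 = 1·9 + 2
9 = 4·2 + 1
2 = 2·1 + 0
Back-substitute:
1 = 9 − 4·2
1 = −4·11 + 5·9
1 = 5·17136 − 7789·11
So 11·(-7789) ≡ 1 (mod 17136), hence d ≡ -7789 ≡ 9347 (mod 17136).

9347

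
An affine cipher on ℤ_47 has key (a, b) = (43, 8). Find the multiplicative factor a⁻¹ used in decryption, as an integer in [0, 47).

35

gcd(47, 43) by repeated division:
47 = 1×43 + 4
43 = 10×4 + 3
4 = 1×3 + 1
3 = 3×1 + 0
The gcd is 1. Working backward:
1 = 4 − 3
1 = −43 + 11·4
1 = 11·47 − 12·43
So 43·(-12) ≡ 1 (mod 47), and -12 ≡ 35 (mod 47).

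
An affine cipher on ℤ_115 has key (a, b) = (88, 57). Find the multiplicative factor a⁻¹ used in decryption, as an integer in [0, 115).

gcd(115, 88) by repeated division:
115 = 1*88 + 27
88 = 3*27 + 7
27 = 3*7 + 6
7 = 1*6 + 1
6 = 6*1 + 0
Since gcd(88, 115) = 1, back-substitute to write 1 as a combination:
1 = 7 − 6
1 = −27 + 4·7
1 = 4·88 − 13·27
1 = −13·115 + 17·88
So 88·17 ≡ 1 (mod 115).

17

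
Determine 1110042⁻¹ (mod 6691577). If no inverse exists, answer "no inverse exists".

gcd(6691577, 1110042) by repeated division:
6691577 = 6*1110042 + 31325
1110042 = 35*31325 + 13667
31325 = 2*13667 + 3991
13667 = 3*3991 + 1694
3991 = 2*1694 + 603
1694 = 2*603 + 488
603 = 1*488 + 115
488 = 4*115 + 28
115 = 4*28 + 3
28 = 9*3 + 1
3 = 3*1 + 0
Since gcd(1110042, 6691577) = 1, back-substitute to write 1 as a combination:
1 = 28 − 9·3
1 = −9·115 + 37·28
1 = 37·488 − 157·115
1 = −157·603 + 194·488
1 = 194·1694 − 545·603
1 = −545·3991 + 1284·1694
1 = 1284·13667 − 4397·3991
1 = −4397·31325 + 10078·13667
1 = 10078·1110042 − 357127·31325
1 = −357127·6691577 + 2152840·1110042
So 1110042·2152840 ≡ 1 (mod 6691577).

2152840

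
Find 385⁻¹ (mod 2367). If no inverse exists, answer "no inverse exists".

Run Euclid on (2367, 385):
2367 = 6*385 + 57
385 = 6*57 + 43
57 = 1*43 + 14
43 = 3*14 + 1
14 = 14*1 + 0
The gcd is 1. Working backward:
1 = 43 − 3·14
1 = −3·57 + 4·43
1 = 4·385 − 27·57
1 = −27·2367 + 166·385
So 385·166 ≡ 1 (mod 2367).

166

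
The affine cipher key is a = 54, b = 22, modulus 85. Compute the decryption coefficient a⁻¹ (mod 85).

74

gcd(85, 54) by repeated division:
85 = 1*54 + 31
54 = 1*31 + 23
31 = 1*23 + 8
23 = 2*8 + 7
8 = 1*7 + 1
7 = 7*1 + 0
Since gcd(54, 85) = 1, back-substitute to write 1 as a combination:
1 = 8 − 7
1 = −23 + 3·8
1 = 3·31 − 4·23
1 = −4·54 + 7·31
1 = 7·85 − 11·54
Thus 54·(-11) ≡ 1 (mod 85); reducing, -11 mod 85 = 74.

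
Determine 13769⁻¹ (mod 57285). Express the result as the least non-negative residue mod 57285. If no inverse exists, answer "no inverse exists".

gcd(57285, 13769) by repeated division:
57285 = 4·13769 + 2209
13769 = 6·2209 + 515
2209 = 4·515 + 149
515 = 3·149 + 68
149 = 2·68 + 13
68 = 5·13 + 3
13 = 4·3 + 1
3 = 3·1 + 0
gcd = 1, so the inverse exists. Back-substitute:
1 = 13 − 4·3
1 = −4·68 + 21·13
1 = 21·149 − 46·68
1 = −46·515 + 159·149
1 = 159·2209 − 682·515
1 = −682·13769 + 4251·2209
1 = 4251·57285 − 17686·13769
So 13769·(-17686) ≡ 1 (mod 57285), and -17686 ≡ 39599 (mod 57285).

39599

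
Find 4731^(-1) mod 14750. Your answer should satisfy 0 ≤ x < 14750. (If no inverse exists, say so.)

gcd(14750, 4731) by repeated division:
14750 = 3·4731 + 557
4731 = 8·557 + 275
557 = 2·275 + 7
275 = 39·7 + 2
7 = 3·2 + 1
2 = 2·1 + 0
gcd = 1, so the inverse exists. Back-substitute:
1 = 7 − 3·2
1 = −3·275 + 118·7
1 = 118·557 − 239·275
1 = −239·4731 + 2030·557
1 = 2030·14750 − 6329·4731
Hence 4731⁻¹ ≡ -6329 ≡ 8421 (mod 14750).

8421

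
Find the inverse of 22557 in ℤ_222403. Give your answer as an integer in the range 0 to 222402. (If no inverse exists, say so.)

gcd(222403, 22557) by repeated division:
222403 = 9·22557 + 19390
22557 = 1·19390 + 3167
19390 = 6·3167 + 388
3167 = 8·388 + 63
388 = 6·63 + 10
63 = 6·10 + 3
10 = 3·3 + 1
3 = 3·1 + 0
The gcd is 1. Working backward:
1 = 10 − 3·3
1 = −3·63 + 19·10
1 = 19·388 − 117·63
1 = −117·3167 + 955·388
1 = 955·19390 − 5847·3167
1 = −5847·22557 + 6802·19390
1 = 6802·222403 − 67065·22557
Hence 22557⁻¹ ≡ -67065 ≡ 155338 (mod 222403).

155338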